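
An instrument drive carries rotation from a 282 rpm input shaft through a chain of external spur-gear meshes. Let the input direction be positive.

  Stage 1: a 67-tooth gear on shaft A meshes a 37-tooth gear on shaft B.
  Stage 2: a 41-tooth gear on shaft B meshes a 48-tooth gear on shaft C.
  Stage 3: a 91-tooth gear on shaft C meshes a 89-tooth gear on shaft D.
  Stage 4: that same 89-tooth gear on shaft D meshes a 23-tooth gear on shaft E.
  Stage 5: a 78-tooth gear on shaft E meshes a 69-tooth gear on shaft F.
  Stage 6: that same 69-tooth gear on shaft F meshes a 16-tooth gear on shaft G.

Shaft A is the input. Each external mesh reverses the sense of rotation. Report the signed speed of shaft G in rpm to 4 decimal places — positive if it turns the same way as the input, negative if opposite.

Stage 1 [67T→37T]: ω = 282.0000×67/37 = 510.6486 rpm, dir flips to −; running = −510.6486
Stage 2 [41T→48T]: ω = 510.6486×41/48 = 436.1791 rpm, dir flips to +; running = +436.1791
Stage 3 [91T→89T]: ω = 436.1791×91/89 = 445.9808 rpm, dir flips to −; running = −445.9808
Stage 4 [89T→23T]: ω = 445.9808×89/23 = 1725.7519 rpm, dir flips to +; running = +1725.7519
Stage 5 [78T→69T]: ω = 1725.7519×78/69 = 1950.8500 rpm, dir flips to −; running = −1950.8500
Stage 6 [69T→16T]: ω = 1950.8500×69/16 = 8413.0406 rpm, dir flips to +; running = +8413.0406

+8413.0406 rpm (same as input, |ω| = 8413.0406 rpm)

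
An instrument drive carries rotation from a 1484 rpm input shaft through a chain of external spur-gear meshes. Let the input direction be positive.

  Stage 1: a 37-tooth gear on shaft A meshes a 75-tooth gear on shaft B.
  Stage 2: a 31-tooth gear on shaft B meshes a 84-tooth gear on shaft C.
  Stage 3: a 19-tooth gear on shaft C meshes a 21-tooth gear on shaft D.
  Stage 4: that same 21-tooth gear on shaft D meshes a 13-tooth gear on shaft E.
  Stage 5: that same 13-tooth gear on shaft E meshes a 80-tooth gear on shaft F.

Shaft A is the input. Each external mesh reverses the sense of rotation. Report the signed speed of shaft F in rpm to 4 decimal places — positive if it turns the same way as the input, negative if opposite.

-64.1683 rpm (opposite to input, |ω| = 64.1683 rpm)

Stage 1 [37T→75T]: ω = 1484.0000×37/75 = 732.1067 rpm, dir flips to −; running = −732.1067
Stage 2 [31T→84T]: ω = 732.1067×31/84 = 270.1822 rpm, dir flips to +; running = +270.1822
Stage 3 [19T→21T]: ω = 270.1822×19/21 = 244.4506 rpm, dir flips to −; running = −244.4506
Stage 4 [21T→13T]: ω = 244.4506×21/13 = 394.8817 rpm, dir flips to +; running = +394.8817
Stage 5 [13T→80T]: ω = 394.8817×13/80 = 64.1683 rpm, dir flips to −; running = −64.1683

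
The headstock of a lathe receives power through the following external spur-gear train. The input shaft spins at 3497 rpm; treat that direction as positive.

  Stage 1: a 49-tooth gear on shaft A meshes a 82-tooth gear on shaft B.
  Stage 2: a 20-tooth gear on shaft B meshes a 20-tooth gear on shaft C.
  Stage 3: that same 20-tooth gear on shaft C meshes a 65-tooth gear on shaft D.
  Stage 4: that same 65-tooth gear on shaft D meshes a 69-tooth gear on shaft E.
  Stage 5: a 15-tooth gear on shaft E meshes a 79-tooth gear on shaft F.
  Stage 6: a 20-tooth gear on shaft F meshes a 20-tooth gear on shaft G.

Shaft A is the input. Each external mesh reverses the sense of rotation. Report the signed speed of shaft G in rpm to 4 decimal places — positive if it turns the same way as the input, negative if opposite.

Stage 1 [49T→82T]: ω = 3497.0000×49/82 = 2089.6707 rpm, dir flips to −; running = −2089.6707
Stage 2 [20T→20T]: ω = 2089.6707×20/20 = 2089.6707 rpm, dir flips to +; running = +2089.6707
Stage 3 [20T→65T]: ω = 2089.6707×20/65 = 642.9756 rpm, dir flips to −; running = −642.9756
Stage 4 [65T→69T]: ω = 642.9756×65/69 = 605.7017 rpm, dir flips to +; running = +605.7017
Stage 5 [15T→79T]: ω = 605.7017×15/79 = 115.0066 rpm, dir flips to −; running = −115.0066
Stage 6 [20T→20T]: ω = 115.0066×20/20 = 115.0066 rpm, dir flips to +; running = +115.0066

+115.0066 rpm (same as input, |ω| = 115.0066 rpm)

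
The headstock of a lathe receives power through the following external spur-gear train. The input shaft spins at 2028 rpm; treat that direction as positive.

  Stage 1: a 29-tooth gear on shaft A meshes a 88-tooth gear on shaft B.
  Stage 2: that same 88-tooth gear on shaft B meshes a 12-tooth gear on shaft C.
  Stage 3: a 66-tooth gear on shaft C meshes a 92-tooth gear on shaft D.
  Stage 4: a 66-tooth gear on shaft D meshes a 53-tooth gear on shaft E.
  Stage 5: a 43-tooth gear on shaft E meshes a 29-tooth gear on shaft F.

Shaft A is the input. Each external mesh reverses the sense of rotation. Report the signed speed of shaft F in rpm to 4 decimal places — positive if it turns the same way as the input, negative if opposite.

-6492.0123 rpm (opposite to input, |ω| = 6492.0123 rpm)

Stage 1 [29T→88T]: ω = 2028.0000×29/88 = 668.3182 rpm, dir flips to −; running = −668.3182
Stage 2 [88T→12T]: ω = 668.3182×88/12 = 4901.0000 rpm, dir flips to +; running = +4901.0000
Stage 3 [66T→92T]: ω = 4901.0000×66/92 = 3515.9348 rpm, dir flips to −; running = −3515.9348
Stage 4 [66T→53T]: ω = 3515.9348×66/53 = 4378.3339 rpm, dir flips to +; running = +4378.3339
Stage 5 [43T→29T]: ω = 4378.3339×43/29 = 6492.0123 rpm, dir flips to −; running = −6492.0123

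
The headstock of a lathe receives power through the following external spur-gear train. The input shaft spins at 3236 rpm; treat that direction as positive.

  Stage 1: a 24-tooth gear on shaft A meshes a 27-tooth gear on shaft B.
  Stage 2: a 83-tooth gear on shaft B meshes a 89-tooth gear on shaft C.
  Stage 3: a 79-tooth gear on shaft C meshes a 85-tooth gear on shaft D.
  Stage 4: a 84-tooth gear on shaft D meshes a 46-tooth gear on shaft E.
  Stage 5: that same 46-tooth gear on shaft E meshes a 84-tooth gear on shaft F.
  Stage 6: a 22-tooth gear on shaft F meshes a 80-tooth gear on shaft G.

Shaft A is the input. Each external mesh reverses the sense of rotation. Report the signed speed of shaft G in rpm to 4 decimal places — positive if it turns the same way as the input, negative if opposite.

+685.6223 rpm (same as input, |ω| = 685.6223 rpm)

Stage 1 [24T→27T]: ω = 3236.0000×24/27 = 2876.4444 rpm, dir flips to −; running = −2876.4444
Stage 2 [83T→89T]: ω = 2876.4444×83/89 = 2682.5268 rpm, dir flips to +; running = +2682.5268
Stage 3 [79T→85T]: ω = 2682.5268×79/85 = 2493.1720 rpm, dir flips to −; running = −2493.1720
Stage 4 [84T→46T]: ω = 2493.1720×84/46 = 4552.7489 rpm, dir flips to +; running = +4552.7489
Stage 5 [46T→84T]: ω = 4552.7489×46/84 = 2493.1720 rpm, dir flips to −; running = −2493.1720
Stage 6 [22T→80T]: ω = 2493.1720×22/80 = 685.6223 rpm, dir flips to +; running = +685.6223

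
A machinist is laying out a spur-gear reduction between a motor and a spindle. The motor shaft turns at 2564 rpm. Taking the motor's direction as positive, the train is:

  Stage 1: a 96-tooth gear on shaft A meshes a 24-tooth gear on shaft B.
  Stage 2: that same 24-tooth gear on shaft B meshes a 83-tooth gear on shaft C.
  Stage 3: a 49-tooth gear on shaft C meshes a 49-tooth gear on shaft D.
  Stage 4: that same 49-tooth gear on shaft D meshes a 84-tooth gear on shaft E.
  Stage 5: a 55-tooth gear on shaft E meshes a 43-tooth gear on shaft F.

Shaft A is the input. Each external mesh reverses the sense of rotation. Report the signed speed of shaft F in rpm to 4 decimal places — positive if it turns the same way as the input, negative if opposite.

-2212.6982 rpm (opposite to input, |ω| = 2212.6982 rpm)

Stage 1 [96T→24T]: ω = 2564.0000×96/24 = 10256.0000 rpm, dir flips to −; running = −10256.0000
Stage 2 [24T→83T]: ω = 10256.0000×24/83 = 2965.5904 rpm, dir flips to +; running = +2965.5904
Stage 3 [49T→49T]: ω = 2965.5904×49/49 = 2965.5904 rpm, dir flips to −; running = −2965.5904
Stage 4 [49T→84T]: ω = 2965.5904×49/84 = 1729.9277 rpm, dir flips to +; running = +1729.9277
Stage 5 [55T→43T]: ω = 1729.9277×55/43 = 2212.6982 rpm, dir flips to −; running = −2212.6982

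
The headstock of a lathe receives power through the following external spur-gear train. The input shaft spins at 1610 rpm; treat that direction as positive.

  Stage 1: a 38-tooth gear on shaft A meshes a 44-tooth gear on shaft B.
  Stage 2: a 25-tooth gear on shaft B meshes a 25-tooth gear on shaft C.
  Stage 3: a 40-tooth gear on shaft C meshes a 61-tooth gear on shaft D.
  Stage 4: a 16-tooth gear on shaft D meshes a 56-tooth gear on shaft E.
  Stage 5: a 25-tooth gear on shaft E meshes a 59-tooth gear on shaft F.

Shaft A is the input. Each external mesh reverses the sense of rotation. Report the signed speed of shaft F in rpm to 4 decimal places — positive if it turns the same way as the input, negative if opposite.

Stage 1 [38T→44T]: ω = 1610.0000×38/44 = 1390.4545 rpm, dir flips to −; running = −1390.4545
Stage 2 [25T→25T]: ω = 1390.4545×25/25 = 1390.4545 rpm, dir flips to +; running = +1390.4545
Stage 3 [40T→61T]: ω = 1390.4545×40/61 = 911.7735 rpm, dir flips to −; running = −911.7735
Stage 4 [16T→56T]: ω = 911.7735×16/56 = 260.5067 rpm, dir flips to +; running = +260.5067
Stage 5 [25T→59T]: ω = 260.5067×25/59 = 110.3842 rpm, dir flips to −; running = −110.3842

-110.3842 rpm (opposite to input, |ω| = 110.3842 rpm)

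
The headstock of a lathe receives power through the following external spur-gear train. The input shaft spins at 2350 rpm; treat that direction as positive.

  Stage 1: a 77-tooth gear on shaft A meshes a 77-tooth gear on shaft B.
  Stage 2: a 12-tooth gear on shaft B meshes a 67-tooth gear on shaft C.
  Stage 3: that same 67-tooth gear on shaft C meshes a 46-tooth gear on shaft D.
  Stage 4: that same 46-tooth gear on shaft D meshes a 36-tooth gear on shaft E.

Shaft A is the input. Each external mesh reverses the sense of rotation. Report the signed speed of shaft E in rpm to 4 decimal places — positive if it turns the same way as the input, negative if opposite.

Stage 1 [77T→77T]: ω = 2350.0000×77/77 = 2350.0000 rpm, dir flips to −; running = −2350.0000
Stage 2 [12T→67T]: ω = 2350.0000×12/67 = 420.8955 rpm, dir flips to +; running = +420.8955
Stage 3 [67T→46T]: ω = 420.8955×67/46 = 613.0435 rpm, dir flips to −; running = −613.0435
Stage 4 [46T→36T]: ω = 613.0435×46/36 = 783.3333 rpm, dir flips to +; running = +783.3333

+783.3333 rpm (same as input, |ω| = 783.3333 rpm)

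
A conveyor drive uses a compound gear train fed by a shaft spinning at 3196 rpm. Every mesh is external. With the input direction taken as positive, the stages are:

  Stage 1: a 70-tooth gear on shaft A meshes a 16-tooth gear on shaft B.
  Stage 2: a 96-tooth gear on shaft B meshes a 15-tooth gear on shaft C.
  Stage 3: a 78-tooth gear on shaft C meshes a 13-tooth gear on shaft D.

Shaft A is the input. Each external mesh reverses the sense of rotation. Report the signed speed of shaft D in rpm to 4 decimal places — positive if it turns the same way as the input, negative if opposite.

-536928.0000 rpm (opposite to input, |ω| = 536928.0000 rpm)

Stage 1 [70T→16T]: ω = 3196.0000×70/16 = 13982.5000 rpm, dir flips to −; running = −13982.5000
Stage 2 [96T→15T]: ω = 13982.5000×96/15 = 89488.0000 rpm, dir flips to +; running = +89488.0000
Stage 3 [78T→13T]: ω = 89488.0000×78/13 = 536928.0000 rpm, dir flips to −; running = −536928.0000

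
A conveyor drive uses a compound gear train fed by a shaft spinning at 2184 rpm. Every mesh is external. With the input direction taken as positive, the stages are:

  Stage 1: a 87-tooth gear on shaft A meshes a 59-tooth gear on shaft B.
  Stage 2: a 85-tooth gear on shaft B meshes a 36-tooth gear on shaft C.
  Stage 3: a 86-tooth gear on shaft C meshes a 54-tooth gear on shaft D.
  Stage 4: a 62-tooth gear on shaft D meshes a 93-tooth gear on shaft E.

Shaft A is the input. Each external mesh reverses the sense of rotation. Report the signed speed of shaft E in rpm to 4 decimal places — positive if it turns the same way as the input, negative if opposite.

+8073.2747 rpm (same as input, |ω| = 8073.2747 rpm)

Stage 1 [87T→59T]: ω = 2184.0000×87/59 = 3220.4746 rpm, dir flips to −; running = −3220.4746
Stage 2 [85T→36T]: ω = 3220.4746×85/36 = 7603.8983 rpm, dir flips to +; running = +7603.8983
Stage 3 [86T→54T]: ω = 7603.8983×86/54 = 12109.9121 rpm, dir flips to −; running = −12109.9121
Stage 4 [62T→93T]: ω = 12109.9121×62/93 = 8073.2747 rpm, dir flips to +; running = +8073.2747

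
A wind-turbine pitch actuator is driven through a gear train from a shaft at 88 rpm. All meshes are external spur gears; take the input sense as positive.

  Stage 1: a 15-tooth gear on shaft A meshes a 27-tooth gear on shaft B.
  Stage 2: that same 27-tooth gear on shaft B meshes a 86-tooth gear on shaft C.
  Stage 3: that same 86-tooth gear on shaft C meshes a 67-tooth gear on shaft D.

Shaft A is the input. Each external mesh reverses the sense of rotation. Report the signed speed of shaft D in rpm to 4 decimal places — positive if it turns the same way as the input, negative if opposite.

-19.7015 rpm (opposite to input, |ω| = 19.7015 rpm)

Stage 1 [15T→27T]: ω = 88.0000×15/27 = 48.8889 rpm, dir flips to −; running = −48.8889
Stage 2 [27T→86T]: ω = 48.8889×27/86 = 15.3488 rpm, dir flips to +; running = +15.3488
Stage 3 [86T→67T]: ω = 15.3488×86/67 = 19.7015 rpm, dir flips to −; running = −19.7015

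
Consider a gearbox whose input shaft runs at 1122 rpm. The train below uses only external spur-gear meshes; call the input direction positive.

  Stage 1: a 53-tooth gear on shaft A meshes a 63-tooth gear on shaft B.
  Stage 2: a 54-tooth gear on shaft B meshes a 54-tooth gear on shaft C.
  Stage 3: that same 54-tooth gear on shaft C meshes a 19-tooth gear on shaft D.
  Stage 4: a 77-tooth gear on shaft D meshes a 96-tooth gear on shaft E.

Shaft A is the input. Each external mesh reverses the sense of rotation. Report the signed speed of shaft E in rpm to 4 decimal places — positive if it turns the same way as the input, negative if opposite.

+2151.7303 rpm (same as input, |ω| = 2151.7303 rpm)

Stage 1 [53T→63T]: ω = 1122.0000×53/63 = 943.9048 rpm, dir flips to −; running = −943.9048
Stage 2 [54T→54T]: ω = 943.9048×54/54 = 943.9048 rpm, dir flips to +; running = +943.9048
Stage 3 [54T→19T]: ω = 943.9048×54/19 = 2682.6767 rpm, dir flips to −; running = −2682.6767
Stage 4 [77T→96T]: ω = 2682.6767×77/96 = 2151.7303 rpm, dir flips to +; running = +2151.7303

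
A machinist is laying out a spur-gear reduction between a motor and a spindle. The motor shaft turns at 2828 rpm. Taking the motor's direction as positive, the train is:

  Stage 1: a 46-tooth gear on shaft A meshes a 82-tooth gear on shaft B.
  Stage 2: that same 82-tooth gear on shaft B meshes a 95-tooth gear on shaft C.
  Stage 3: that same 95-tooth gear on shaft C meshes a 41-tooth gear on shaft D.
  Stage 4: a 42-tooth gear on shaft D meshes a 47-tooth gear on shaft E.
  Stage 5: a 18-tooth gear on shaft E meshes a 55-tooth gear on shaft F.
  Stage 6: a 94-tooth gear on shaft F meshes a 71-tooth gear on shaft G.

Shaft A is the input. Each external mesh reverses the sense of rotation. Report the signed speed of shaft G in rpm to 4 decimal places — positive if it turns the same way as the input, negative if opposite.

Stage 1 [46T→82T]: ω = 2828.0000×46/82 = 1586.4390 rpm, dir flips to −; running = −1586.4390
Stage 2 [82T→95T]: ω = 1586.4390×82/95 = 1369.3474 rpm, dir flips to +; running = +1369.3474
Stage 3 [95T→41T]: ω = 1369.3474×95/41 = 3172.8780 rpm, dir flips to −; running = −3172.8780
Stage 4 [42T→47T]: ω = 3172.8780×42/47 = 2835.3378 rpm, dir flips to +; running = +2835.3378
Stage 5 [18T→55T]: ω = 2835.3378×18/55 = 927.9287 rpm, dir flips to −; running = −927.9287
Stage 6 [94T→71T]: ω = 927.9287×94/71 = 1228.5254 rpm, dir flips to +; running = +1228.5254

+1228.5254 rpm (same as input, |ω| = 1228.5254 rpm)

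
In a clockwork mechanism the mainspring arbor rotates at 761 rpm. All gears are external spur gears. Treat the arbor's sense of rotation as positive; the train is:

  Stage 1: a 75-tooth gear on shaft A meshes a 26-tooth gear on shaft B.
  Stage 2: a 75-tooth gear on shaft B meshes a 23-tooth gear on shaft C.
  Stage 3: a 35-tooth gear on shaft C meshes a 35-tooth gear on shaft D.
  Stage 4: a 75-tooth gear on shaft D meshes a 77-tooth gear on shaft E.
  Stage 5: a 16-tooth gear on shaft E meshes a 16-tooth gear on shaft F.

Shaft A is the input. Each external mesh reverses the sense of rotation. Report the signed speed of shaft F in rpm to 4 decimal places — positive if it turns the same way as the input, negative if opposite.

-6972.3076 rpm (opposite to input, |ω| = 6972.3076 rpm)

Stage 1 [75T→26T]: ω = 761.0000×75/26 = 2195.1923 rpm, dir flips to −; running = −2195.1923
Stage 2 [75T→23T]: ω = 2195.1923×75/23 = 7158.2358 rpm, dir flips to +; running = +7158.2358
Stage 3 [35T→35T]: ω = 7158.2358×35/35 = 7158.2358 rpm, dir flips to −; running = −7158.2358
Stage 4 [75T→77T]: ω = 7158.2358×75/77 = 6972.3076 rpm, dir flips to +; running = +6972.3076
Stage 5 [16T→16T]: ω = 6972.3076×16/16 = 6972.3076 rpm, dir flips to −; running = −6972.3076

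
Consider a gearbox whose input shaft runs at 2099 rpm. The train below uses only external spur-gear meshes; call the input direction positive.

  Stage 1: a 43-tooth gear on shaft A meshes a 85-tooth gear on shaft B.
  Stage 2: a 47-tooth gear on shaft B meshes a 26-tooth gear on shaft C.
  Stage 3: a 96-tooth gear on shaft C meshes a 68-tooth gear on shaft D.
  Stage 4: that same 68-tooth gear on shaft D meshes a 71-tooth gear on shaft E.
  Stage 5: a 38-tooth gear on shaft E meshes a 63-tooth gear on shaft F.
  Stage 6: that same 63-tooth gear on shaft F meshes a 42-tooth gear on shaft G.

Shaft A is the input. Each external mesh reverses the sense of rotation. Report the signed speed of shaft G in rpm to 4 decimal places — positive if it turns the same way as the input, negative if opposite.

+2348.1924 rpm (same as input, |ω| = 2348.1924 rpm)

Stage 1 [43T→85T]: ω = 2099.0000×43/85 = 1061.8471 rpm, dir flips to −; running = −1061.8471
Stage 2 [47T→26T]: ω = 1061.8471×47/26 = 1919.4928 rpm, dir flips to +; running = +1919.4928
Stage 3 [96T→68T]: ω = 1919.4928×96/68 = 2709.8721 rpm, dir flips to −; running = −2709.8721
Stage 4 [68T→71T]: ω = 2709.8721×68/71 = 2595.3705 rpm, dir flips to +; running = +2595.3705
Stage 5 [38T→63T]: ω = 2595.3705×38/63 = 1565.4616 rpm, dir flips to −; running = −1565.4616
Stage 6 [63T→42T]: ω = 1565.4616×63/42 = 2348.1924 rpm, dir flips to +; running = +2348.1924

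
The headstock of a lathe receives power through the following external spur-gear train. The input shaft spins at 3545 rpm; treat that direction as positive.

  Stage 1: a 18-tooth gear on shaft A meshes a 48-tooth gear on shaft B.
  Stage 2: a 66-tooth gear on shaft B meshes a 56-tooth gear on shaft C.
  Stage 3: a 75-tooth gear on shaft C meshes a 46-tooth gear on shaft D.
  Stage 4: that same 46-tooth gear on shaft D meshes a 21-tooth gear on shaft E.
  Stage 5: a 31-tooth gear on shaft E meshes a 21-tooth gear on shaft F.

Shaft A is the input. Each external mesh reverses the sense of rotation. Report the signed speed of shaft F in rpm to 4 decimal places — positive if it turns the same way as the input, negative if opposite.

-8260.1471 rpm (opposite to input, |ω| = 8260.1471 rpm)

Stage 1 [18T→48T]: ω = 3545.0000×18/48 = 1329.3750 rpm, dir flips to −; running = −1329.3750
Stage 2 [66T→56T]: ω = 1329.3750×66/56 = 1566.7634 rpm, dir flips to +; running = +1566.7634
Stage 3 [75T→46T]: ω = 1566.7634×75/46 = 2554.5055 rpm, dir flips to −; running = −2554.5055
Stage 4 [46T→21T]: ω = 2554.5055×46/21 = 5595.5835 rpm, dir flips to +; running = +5595.5835
Stage 5 [31T→21T]: ω = 5595.5835×31/21 = 8260.1471 rpm, dir flips to −; running = −8260.1471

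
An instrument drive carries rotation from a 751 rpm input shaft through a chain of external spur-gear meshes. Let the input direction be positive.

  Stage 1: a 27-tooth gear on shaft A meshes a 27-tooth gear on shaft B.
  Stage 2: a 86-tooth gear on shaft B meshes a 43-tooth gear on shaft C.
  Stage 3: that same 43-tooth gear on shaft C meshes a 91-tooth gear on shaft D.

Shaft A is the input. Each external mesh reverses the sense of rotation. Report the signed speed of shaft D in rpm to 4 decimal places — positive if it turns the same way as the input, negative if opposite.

-709.7363 rpm (opposite to input, |ω| = 709.7363 rpm)

Stage 1 [27T→27T]: ω = 751.0000×27/27 = 751.0000 rpm, dir flips to −; running = −751.0000
Stage 2 [86T→43T]: ω = 751.0000×86/43 = 1502.0000 rpm, dir flips to +; running = +1502.0000
Stage 3 [43T→91T]: ω = 1502.0000×43/91 = 709.7363 rpm, dir flips to −; running = −709.7363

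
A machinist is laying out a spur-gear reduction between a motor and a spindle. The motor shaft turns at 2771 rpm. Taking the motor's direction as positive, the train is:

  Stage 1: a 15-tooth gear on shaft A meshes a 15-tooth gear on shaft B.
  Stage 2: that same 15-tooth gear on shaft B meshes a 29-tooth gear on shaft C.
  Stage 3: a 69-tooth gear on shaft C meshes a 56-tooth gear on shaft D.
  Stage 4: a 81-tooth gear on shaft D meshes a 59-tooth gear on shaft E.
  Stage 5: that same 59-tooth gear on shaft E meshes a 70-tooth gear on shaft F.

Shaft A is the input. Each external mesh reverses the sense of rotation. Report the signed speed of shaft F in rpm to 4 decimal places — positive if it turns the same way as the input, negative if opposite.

Stage 1 [15T→15T]: ω = 2771.0000×15/15 = 2771.0000 rpm, dir flips to −; running = −2771.0000
Stage 2 [15T→29T]: ω = 2771.0000×15/29 = 1433.2759 rpm, dir flips to +; running = +1433.2759
Stage 3 [69T→56T]: ω = 1433.2759×69/56 = 1766.0006 rpm, dir flips to −; running = −1766.0006
Stage 4 [81T→59T]: ω = 1766.0006×81/59 = 2424.5093 rpm, dir flips to +; running = +2424.5093
Stage 5 [59T→70T]: ω = 2424.5093×59/70 = 2043.5150 rpm, dir flips to −; running = −2043.5150

-2043.5150 rpm (opposite to input, |ω| = 2043.5150 rpm)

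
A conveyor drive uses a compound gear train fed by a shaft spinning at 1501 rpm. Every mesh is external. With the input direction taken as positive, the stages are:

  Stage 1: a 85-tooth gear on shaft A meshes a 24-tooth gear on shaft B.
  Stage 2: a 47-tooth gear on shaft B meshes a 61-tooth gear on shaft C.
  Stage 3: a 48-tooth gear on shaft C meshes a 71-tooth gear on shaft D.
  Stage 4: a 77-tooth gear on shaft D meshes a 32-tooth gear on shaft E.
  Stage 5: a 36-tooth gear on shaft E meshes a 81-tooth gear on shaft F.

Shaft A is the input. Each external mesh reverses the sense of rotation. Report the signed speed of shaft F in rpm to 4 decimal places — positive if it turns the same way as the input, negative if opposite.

-2961.4030 rpm (opposite to input, |ω| = 2961.4030 rpm)

Stage 1 [85T→24T]: ω = 1501.0000×85/24 = 5316.0417 rpm, dir flips to −; running = −5316.0417
Stage 2 [47T→61T]: ω = 5316.0417×47/61 = 4095.9665 rpm, dir flips to +; running = +4095.9665
Stage 3 [48T→71T]: ω = 4095.9665×48/71 = 2769.1041 rpm, dir flips to −; running = −2769.1041
Stage 4 [77T→32T]: ω = 2769.1041×77/32 = 6663.1568 rpm, dir flips to +; running = +6663.1568
Stage 5 [36T→81T]: ω = 6663.1568×36/81 = 2961.4030 rpm, dir flips to −; running = −2961.4030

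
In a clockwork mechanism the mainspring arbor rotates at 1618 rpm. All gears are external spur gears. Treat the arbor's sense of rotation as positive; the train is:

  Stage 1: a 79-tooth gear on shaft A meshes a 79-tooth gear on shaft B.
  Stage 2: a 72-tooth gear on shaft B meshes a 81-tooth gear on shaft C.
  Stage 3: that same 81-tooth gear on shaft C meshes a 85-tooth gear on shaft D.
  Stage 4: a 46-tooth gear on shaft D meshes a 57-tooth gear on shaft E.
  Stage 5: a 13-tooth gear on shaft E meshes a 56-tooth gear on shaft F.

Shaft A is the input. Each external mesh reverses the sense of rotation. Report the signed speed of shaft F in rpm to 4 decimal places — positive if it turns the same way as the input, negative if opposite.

Stage 1 [79T→79T]: ω = 1618.0000×79/79 = 1618.0000 rpm, dir flips to −; running = −1618.0000
Stage 2 [72T→81T]: ω = 1618.0000×72/81 = 1438.2222 rpm, dir flips to +; running = +1438.2222
Stage 3 [81T→85T]: ω = 1438.2222×81/85 = 1370.5412 rpm, dir flips to −; running = −1370.5412
Stage 4 [46T→57T]: ω = 1370.5412×46/57 = 1106.0508 rpm, dir flips to +; running = +1106.0508
Stage 5 [13T→56T]: ω = 1106.0508×13/56 = 256.7618 rpm, dir flips to −; running = −256.7618

-256.7618 rpm (opposite to input, |ω| = 256.7618 rpm)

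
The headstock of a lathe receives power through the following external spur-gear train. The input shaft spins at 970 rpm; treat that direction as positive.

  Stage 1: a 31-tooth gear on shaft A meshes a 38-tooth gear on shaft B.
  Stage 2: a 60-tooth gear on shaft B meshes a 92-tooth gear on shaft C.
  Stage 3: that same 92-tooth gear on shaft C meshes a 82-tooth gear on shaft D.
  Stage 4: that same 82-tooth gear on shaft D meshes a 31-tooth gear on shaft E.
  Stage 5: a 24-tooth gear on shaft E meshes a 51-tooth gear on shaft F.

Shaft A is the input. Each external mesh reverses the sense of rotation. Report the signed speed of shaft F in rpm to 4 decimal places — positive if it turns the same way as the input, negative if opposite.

-720.7430 rpm (opposite to input, |ω| = 720.7430 rpm)

Stage 1 [31T→38T]: ω = 970.0000×31/38 = 791.3158 rpm, dir flips to −; running = −791.3158
Stage 2 [60T→92T]: ω = 791.3158×60/92 = 516.0755 rpm, dir flips to +; running = +516.0755
Stage 3 [92T→82T]: ω = 516.0755×92/82 = 579.0116 rpm, dir flips to −; running = −579.0116
Stage 4 [82T→31T]: ω = 579.0116×82/31 = 1531.5789 rpm, dir flips to +; running = +1531.5789
Stage 5 [24T→51T]: ω = 1531.5789×24/51 = 720.7430 rpm, dir flips to −; running = −720.7430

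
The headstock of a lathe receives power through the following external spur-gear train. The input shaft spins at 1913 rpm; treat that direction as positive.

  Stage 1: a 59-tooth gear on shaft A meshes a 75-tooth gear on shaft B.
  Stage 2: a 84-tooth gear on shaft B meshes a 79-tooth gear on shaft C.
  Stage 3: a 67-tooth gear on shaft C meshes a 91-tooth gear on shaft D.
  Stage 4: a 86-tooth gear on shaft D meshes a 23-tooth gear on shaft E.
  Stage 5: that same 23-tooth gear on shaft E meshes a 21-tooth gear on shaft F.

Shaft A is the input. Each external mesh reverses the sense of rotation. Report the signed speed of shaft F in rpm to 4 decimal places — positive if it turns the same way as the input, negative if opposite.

Stage 1 [59T→75T]: ω = 1913.0000×59/75 = 1504.8933 rpm, dir flips to −; running = −1504.8933
Stage 2 [84T→79T]: ω = 1504.8933×84/79 = 1600.1397 rpm, dir flips to +; running = +1600.1397
Stage 3 [67T→91T]: ω = 1600.1397×67/91 = 1178.1249 rpm, dir flips to −; running = −1178.1249
Stage 4 [86T→23T]: ω = 1178.1249×86/23 = 4405.1626 rpm, dir flips to +; running = +4405.1626
Stage 5 [23T→21T]: ω = 4405.1626×23/21 = 4824.7018 rpm, dir flips to −; running = −4824.7018

-4824.7018 rpm (opposite to input, |ω| = 4824.7018 rpm)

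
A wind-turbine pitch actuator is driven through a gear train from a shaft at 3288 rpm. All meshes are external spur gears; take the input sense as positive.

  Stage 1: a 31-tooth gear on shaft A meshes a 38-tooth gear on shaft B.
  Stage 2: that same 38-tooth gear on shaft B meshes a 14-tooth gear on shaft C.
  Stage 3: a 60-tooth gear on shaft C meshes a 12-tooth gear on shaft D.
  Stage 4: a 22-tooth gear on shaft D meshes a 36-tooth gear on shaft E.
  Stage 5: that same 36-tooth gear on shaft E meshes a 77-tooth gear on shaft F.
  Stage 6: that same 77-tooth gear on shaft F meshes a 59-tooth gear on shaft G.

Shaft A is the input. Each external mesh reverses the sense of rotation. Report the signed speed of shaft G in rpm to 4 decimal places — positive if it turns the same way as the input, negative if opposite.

Stage 1 [31T→38T]: ω = 3288.0000×31/38 = 2682.3158 rpm, dir flips to −; running = −2682.3158
Stage 2 [38T→14T]: ω = 2682.3158×38/14 = 7280.5714 rpm, dir flips to +; running = +7280.5714
Stage 3 [60T→12T]: ω = 7280.5714×60/12 = 36402.8571 rpm, dir flips to −; running = −36402.8571
Stage 4 [22T→36T]: ω = 36402.8571×22/36 = 22246.1905 rpm, dir flips to +; running = +22246.1905
Stage 5 [36T→77T]: ω = 22246.1905×36/77 = 10400.8163 rpm, dir flips to −; running = −10400.8163
Stage 6 [77T→59T]: ω = 10400.8163×77/59 = 13573.9467 rpm, dir flips to +; running = +13573.9467

+13573.9467 rpm (same as input, |ω| = 13573.9467 rpm)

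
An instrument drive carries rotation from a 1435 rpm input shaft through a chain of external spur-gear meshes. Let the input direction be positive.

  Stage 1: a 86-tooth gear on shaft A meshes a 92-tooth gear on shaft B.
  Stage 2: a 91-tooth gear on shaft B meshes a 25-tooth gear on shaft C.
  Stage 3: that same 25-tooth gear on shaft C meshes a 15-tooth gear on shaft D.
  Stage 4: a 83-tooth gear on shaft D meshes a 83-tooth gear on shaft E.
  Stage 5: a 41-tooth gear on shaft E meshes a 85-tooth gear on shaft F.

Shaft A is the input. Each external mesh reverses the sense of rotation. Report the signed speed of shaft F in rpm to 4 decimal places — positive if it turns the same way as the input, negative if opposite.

-3925.3428 rpm (opposite to input, |ω| = 3925.3428 rpm)

Stage 1 [86T→92T]: ω = 1435.0000×86/92 = 1341.4130 rpm, dir flips to −; running = −1341.4130
Stage 2 [91T→25T]: ω = 1341.4130×91/25 = 4882.7435 rpm, dir flips to +; running = +4882.7435
Stage 3 [25T→15T]: ω = 4882.7435×25/15 = 8137.9058 rpm, dir flips to −; running = −8137.9058
Stage 4 [83T→83T]: ω = 8137.9058×83/83 = 8137.9058 rpm, dir flips to +; running = +8137.9058
Stage 5 [41T→85T]: ω = 8137.9058×41/85 = 3925.3428 rpm, dir flips to −; running = −3925.3428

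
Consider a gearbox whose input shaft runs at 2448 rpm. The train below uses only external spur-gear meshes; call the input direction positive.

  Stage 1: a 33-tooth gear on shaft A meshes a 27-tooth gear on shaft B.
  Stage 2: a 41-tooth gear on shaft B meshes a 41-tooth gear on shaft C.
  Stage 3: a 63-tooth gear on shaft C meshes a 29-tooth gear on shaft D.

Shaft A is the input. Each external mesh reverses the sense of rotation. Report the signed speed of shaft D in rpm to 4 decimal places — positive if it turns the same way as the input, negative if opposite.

Stage 1 [33T→27T]: ω = 2448.0000×33/27 = 2992.0000 rpm, dir flips to −; running = −2992.0000
Stage 2 [41T→41T]: ω = 2992.0000×41/41 = 2992.0000 rpm, dir flips to +; running = +2992.0000
Stage 3 [63T→29T]: ω = 2992.0000×63/29 = 6499.8621 rpm, dir flips to −; running = −6499.8621

-6499.8621 rpm (opposite to input, |ω| = 6499.8621 rpm)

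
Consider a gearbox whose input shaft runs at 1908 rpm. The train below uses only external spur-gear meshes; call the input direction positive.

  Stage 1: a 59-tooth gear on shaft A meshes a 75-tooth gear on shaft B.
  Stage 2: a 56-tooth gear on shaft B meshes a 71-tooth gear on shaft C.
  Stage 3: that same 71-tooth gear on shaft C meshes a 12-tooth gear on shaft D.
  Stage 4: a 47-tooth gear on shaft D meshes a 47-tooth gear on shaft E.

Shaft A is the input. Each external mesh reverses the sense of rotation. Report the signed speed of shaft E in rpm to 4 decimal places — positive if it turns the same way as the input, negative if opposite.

Stage 1 [59T→75T]: ω = 1908.0000×59/75 = 1500.9600 rpm, dir flips to −; running = −1500.9600
Stage 2 [56T→71T]: ω = 1500.9600×56/71 = 1183.8558 rpm, dir flips to +; running = +1183.8558
Stage 3 [71T→12T]: ω = 1183.8558×71/12 = 7004.4800 rpm, dir flips to −; running = −7004.4800
Stage 4 [47T→47T]: ω = 7004.4800×47/47 = 7004.4800 rpm, dir flips to +; running = +7004.4800

+7004.4800 rpm (same as input, |ω| = 7004.4800 rpm)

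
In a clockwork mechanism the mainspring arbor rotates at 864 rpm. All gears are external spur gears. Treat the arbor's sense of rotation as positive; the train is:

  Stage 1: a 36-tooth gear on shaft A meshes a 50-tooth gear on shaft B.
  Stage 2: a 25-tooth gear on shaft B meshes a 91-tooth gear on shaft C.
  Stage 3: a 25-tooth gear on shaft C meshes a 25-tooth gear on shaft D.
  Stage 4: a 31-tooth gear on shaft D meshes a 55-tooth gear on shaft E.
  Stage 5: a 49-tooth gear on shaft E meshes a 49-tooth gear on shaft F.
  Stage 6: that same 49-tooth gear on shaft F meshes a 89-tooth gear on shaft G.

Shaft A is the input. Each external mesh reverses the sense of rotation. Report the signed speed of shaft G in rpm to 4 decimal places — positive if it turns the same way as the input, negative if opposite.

Stage 1 [36T→50T]: ω = 864.0000×36/50 = 622.0800 rpm, dir flips to −; running = −622.0800
Stage 2 [25T→91T]: ω = 622.0800×25/91 = 170.9011 rpm, dir flips to +; running = +170.9011
Stage 3 [25T→25T]: ω = 170.9011×25/25 = 170.9011 rpm, dir flips to −; running = −170.9011
Stage 4 [31T→55T]: ω = 170.9011×31/55 = 96.3261 rpm, dir flips to +; running = +96.3261
Stage 5 [49T→49T]: ω = 96.3261×49/49 = 96.3261 rpm, dir flips to −; running = −96.3261
Stage 6 [49T→89T]: ω = 96.3261×49/89 = 53.0335 rpm, dir flips to +; running = +53.0335

+53.0335 rpm (same as input, |ω| = 53.0335 rpm)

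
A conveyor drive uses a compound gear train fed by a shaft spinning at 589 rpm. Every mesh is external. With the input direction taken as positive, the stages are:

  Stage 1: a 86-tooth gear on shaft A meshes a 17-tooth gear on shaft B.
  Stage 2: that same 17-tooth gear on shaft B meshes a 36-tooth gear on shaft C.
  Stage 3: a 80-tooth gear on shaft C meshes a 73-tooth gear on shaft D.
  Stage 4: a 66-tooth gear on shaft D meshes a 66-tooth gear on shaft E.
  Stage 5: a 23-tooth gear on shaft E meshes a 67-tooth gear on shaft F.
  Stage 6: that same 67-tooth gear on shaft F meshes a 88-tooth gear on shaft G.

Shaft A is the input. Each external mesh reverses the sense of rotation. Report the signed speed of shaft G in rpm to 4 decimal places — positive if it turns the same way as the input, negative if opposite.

+403.0172 rpm (same as input, |ω| = 403.0172 rpm)

Stage 1 [86T→17T]: ω = 589.0000×86/17 = 2979.6471 rpm, dir flips to −; running = −2979.6471
Stage 2 [17T→36T]: ω = 2979.6471×17/36 = 1407.0556 rpm, dir flips to +; running = +1407.0556
Stage 3 [80T→73T]: ω = 1407.0556×80/73 = 1541.9787 rpm, dir flips to −; running = −1541.9787
Stage 4 [66T→66T]: ω = 1541.9787×66/66 = 1541.9787 rpm, dir flips to +; running = +1541.9787
Stage 5 [23T→67T]: ω = 1541.9787×23/67 = 529.3360 rpm, dir flips to −; running = −529.3360
Stage 6 [67T→88T]: ω = 529.3360×67/88 = 403.0172 rpm, dir flips to +; running = +403.0172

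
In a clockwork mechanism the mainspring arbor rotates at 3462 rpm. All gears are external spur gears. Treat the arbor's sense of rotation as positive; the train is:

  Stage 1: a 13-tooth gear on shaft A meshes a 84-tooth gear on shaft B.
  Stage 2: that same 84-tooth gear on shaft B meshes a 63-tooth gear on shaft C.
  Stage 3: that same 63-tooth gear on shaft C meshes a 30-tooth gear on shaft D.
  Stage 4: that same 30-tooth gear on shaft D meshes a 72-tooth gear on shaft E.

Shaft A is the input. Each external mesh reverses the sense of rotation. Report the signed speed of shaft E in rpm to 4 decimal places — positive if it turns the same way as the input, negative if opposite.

+625.0833 rpm (same as input, |ω| = 625.0833 rpm)

Stage 1 [13T→84T]: ω = 3462.0000×13/84 = 535.7857 rpm, dir flips to −; running = −535.7857
Stage 2 [84T→63T]: ω = 535.7857×84/63 = 714.3810 rpm, dir flips to +; running = +714.3810
Stage 3 [63T→30T]: ω = 714.3810×63/30 = 1500.2000 rpm, dir flips to −; running = −1500.2000
Stage 4 [30T→72T]: ω = 1500.2000×30/72 = 625.0833 rpm, dir flips to +; running = +625.0833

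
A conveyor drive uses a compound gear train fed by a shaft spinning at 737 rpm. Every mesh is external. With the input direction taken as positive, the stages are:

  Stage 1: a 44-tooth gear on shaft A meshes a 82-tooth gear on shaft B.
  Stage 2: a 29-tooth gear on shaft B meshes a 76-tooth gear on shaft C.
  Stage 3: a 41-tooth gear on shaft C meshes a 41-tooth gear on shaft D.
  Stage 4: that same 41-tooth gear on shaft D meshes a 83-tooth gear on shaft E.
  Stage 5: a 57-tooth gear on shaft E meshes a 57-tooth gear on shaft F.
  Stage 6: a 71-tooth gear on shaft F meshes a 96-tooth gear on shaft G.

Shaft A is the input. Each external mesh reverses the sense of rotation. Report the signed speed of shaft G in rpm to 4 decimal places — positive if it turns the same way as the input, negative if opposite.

Stage 1 [44T→82T]: ω = 737.0000×44/82 = 395.4634 rpm, dir flips to −; running = −395.4634
Stage 2 [29T→76T]: ω = 395.4634×29/76 = 150.9005 rpm, dir flips to +; running = +150.9005
Stage 3 [41T→41T]: ω = 150.9005×41/41 = 150.9005 rpm, dir flips to −; running = −150.9005
Stage 4 [41T→83T]: ω = 150.9005×41/83 = 74.5412 rpm, dir flips to +; running = +74.5412
Stage 5 [57T→57T]: ω = 74.5412×57/57 = 74.5412 rpm, dir flips to −; running = −74.5412
Stage 6 [71T→96T]: ω = 74.5412×71/96 = 55.1294 rpm, dir flips to +; running = +55.1294

+55.1294 rpm (same as input, |ω| = 55.1294 rpm)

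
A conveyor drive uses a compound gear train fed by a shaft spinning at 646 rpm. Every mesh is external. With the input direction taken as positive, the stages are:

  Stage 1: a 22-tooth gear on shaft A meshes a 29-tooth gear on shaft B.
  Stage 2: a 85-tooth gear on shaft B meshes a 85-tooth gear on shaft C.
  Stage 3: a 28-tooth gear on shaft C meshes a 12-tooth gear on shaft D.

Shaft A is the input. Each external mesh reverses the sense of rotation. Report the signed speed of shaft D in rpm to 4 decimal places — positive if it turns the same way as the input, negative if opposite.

Stage 1 [22T→29T]: ω = 646.0000×22/29 = 490.0690 rpm, dir flips to −; running = −490.0690
Stage 2 [85T→85T]: ω = 490.0690×85/85 = 490.0690 rpm, dir flips to +; running = +490.0690
Stage 3 [28T→12T]: ω = 490.0690×28/12 = 1143.4943 rpm, dir flips to −; running = −1143.4943

-1143.4943 rpm (opposite to input, |ω| = 1143.4943 rpm)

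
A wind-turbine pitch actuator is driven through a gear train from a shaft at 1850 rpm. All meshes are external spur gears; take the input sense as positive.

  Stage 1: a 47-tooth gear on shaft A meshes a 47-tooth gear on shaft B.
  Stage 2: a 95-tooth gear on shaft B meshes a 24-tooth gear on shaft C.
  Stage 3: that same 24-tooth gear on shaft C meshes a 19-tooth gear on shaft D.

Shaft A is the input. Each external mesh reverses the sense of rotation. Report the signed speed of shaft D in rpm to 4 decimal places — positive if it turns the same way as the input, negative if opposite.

Stage 1 [47T→47T]: ω = 1850.0000×47/47 = 1850.0000 rpm, dir flips to −; running = −1850.0000
Stage 2 [95T→24T]: ω = 1850.0000×95/24 = 7322.9167 rpm, dir flips to +; running = +7322.9167
Stage 3 [24T→19T]: ω = 7322.9167×24/19 = 9250.0000 rpm, dir flips to −; running = −9250.0000

-9250.0000 rpm (opposite to input, |ω| = 9250.0000 rpm)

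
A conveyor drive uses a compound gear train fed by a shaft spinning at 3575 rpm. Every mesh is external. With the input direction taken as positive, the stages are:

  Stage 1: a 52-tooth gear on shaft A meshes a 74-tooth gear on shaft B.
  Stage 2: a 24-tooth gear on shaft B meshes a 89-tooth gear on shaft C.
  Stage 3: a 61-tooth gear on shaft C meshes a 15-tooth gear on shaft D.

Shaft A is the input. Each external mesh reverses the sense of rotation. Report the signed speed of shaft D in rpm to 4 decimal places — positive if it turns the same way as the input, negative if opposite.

Stage 1 [52T→74T]: ω = 3575.0000×52/74 = 2512.1622 rpm, dir flips to −; running = −2512.1622
Stage 2 [24T→89T]: ω = 2512.1622×24/89 = 677.4370 rpm, dir flips to +; running = +677.4370
Stage 3 [61T→15T]: ω = 677.4370×61/15 = 2754.9104 rpm, dir flips to −; running = −2754.9104

-2754.9104 rpm (opposite to input, |ω| = 2754.9104 rpm)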